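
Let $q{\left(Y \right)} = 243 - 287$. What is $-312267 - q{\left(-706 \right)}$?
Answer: $-312223$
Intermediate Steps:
$q{\left(Y \right)} = -44$
$-312267 - q{\left(-706 \right)} = -312267 - -44 = -312267 + 44 = -312223$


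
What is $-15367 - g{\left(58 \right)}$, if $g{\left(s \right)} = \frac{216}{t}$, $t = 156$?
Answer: $- \frac{199789}{13} \approx -15368.0$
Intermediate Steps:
$g{\left(s \right)} = \frac{18}{13}$ ($g{\left(s \right)} = \frac{216}{156} = 216 \cdot \frac{1}{156} = \frac{18}{13}$)
$-15367 - g{\left(58 \right)} = -15367 - \frac{18}{13} = - \frac{199789}{13}$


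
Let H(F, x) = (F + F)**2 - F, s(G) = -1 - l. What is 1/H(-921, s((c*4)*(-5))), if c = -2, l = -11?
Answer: 1/3393885 ≈ 2.9465e-7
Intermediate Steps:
s(G) = 10 (s(G) = -1 - 1*(-11) = -1 + 11 = 10)
H(F, x) = -F + 4*F**2 (H(F, x) = (2*F)**2 - F = 4*F**2 - F = -F + 4*F**2)
1/H(-921, s((c*4)*(-5))) = 1/(-921*(-1 + 4*(-921))) = 1/(-921*(-1 - 3684)) = 1/(-921*(-3685)) = 1/3393885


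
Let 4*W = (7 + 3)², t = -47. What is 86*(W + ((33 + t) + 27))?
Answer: 3268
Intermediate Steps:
W = 25 (W = (7 + 3)²/4 = (¼)*10² = (¼)*100 = 25)
86*(W + ((33 + t) + 27)) = 86*(25 + ((33 - 47) + 27)) = 86*(25 + (-14 + 27)) = 86*(25 + 13) = 86*38 = 3268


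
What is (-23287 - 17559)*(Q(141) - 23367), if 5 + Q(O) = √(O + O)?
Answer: 954652712 - 40846*√282 ≈ 9.5397e+8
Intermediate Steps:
Q(O) = -5 + √2*√O (Q(O) = -5 + √(O + O) = -5 + √(2*O) = -5 + √2*√O)
(-23287 - 17559)*(Q(141) - 23367) = (-23287 - 17559)*((-5 + √2*√141) - 23367) = -40846*((-5 + √282) - 23367) = -40846*(-23372 + √282) = 954652712 - 40846*√282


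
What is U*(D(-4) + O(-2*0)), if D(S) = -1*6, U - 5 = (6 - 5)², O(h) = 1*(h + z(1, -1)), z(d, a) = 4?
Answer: -12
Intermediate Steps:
O(h) = 4 + h (O(h) = 1*(h + 4) = 1*(4 + h) = 4 + h)
U = 6 (U = 5 + (6 - 5)² = 5 + 1² = 5 + 1 = 6)
D(S) = -6
U*(D(-4) + O(-2*0)) = 6*(-6 + (4 - 2*0)) = 6*(-6 + (4 + 0)) = 6*(-6 + 4) = 6*(-2) = -12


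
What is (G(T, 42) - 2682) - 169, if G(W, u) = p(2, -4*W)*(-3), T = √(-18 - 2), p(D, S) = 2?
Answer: -2857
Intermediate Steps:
T = 2*I*√5 (T = √(-20) = 2*I*√5 ≈ 4.4721*I)
G(W, u) = -6 (G(W, u) = 2*(-3) = -6)
(G(T, 42) - 2682) - 169 = (-6 - 2682) - 169 = -2688 - 169 = -2857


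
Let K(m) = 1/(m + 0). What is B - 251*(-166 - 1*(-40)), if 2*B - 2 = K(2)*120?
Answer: 31657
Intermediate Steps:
K(m) = 1/m
B = 31 (B = 1 + (120/2)/2 = 1 + ((½)*120)/2 = 1 + (½)*60 = 1 + 30 = 31)
B - 251*(-166 - 1*(-40)) = 31 - 251*(-166 - 1*(-40)) = 31 - 251*(-166 + 40) = 31 - 251*(-126) = 31 + 31626 = 31657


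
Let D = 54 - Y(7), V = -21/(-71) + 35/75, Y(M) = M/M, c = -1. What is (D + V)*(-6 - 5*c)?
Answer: -57257/1065 ≈ -53.762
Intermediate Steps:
Y(M) = 1
V = 812/1065 (V = -21*(-1/71) + 35*(1/75) = 21/71 + 7/15 = 812/1065 ≈ 0.76244)
D = 53 (D = 54 - 1*1 = 54 - 1 = 53)
(D + V)*(-6 - 5*c) = (53 + 812/1065)*(-6 - 5*(-1)) = 57257*(-6 + 5)/1065 = (57257/1065)*(-1) = -57257/1065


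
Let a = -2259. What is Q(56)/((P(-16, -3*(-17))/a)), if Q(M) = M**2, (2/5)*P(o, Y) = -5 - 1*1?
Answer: 2361408/5 ≈ 4.7228e+5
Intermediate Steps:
P(o, Y) = -15 (P(o, Y) = 5*(-5 - 1*1)/2 = 5*(-5 - 1)/2 = (5/2)*(-6) = -15)
Q(56)/((P(-16, -3*(-17))/a)) = 56**2/((-15/(-2259))) = 3136/((-15*(-1/2259))) = 3136/(5/753) = 3136*(753/5) = 2361408/5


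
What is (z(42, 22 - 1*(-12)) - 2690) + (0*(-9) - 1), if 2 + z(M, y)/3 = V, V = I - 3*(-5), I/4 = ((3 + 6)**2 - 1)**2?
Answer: 74148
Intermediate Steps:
I = 25600 (I = 4*((3 + 6)**2 - 1)**2 = 4*(9**2 - 1)**2 = 4*(81 - 1)**2 = 4*80**2 = 4*6400 = 25600)
V = 25615 (V = 25600 - 3*(-5) = 25600 + 15 = 25615)
z(M, y) = 76839 (z(M, y) = -6 + 3*25615 = -6 + 76845 = 76839)
(z(42, 22 - 1*(-12)) - 2690) + (0*(-9) - 1) = (76839 - 2690) + (0*(-9) - 1) = 74149 + (0 - 1) = 74149 - 1 = 74148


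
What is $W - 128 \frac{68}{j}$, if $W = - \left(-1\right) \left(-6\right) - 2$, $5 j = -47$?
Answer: $\frac{43144}{47} \approx 917.96$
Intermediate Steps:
$j = - \frac{47}{5}$ ($j = \frac{1}{5} \left(-47\right) = - \frac{47}{5} \approx -9.4$)
$W = -8$ ($W = \left(-1\right) 6 - 2 = -6 - 2 = -8$)
$W - 128 \frac{68}{j} = -8 - 128 \frac{68}{- \frac{47}{5}} = -8 - 128 \cdot 68 \left(- \frac{5}{47}\right) = -8 - - \frac{43520}{47} = -8 + \frac{43520}{47} = \frac{43144}{47}$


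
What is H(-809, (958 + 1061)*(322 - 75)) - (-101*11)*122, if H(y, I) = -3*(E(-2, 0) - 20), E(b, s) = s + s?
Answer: 135602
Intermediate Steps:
E(b, s) = 2*s
H(y, I) = 60 (H(y, I) = -3*(2*0 - 20) = -3*(0 - 20) = -3*(-20) = 60)
H(-809, (958 + 1061)*(322 - 75)) - (-101*11)*122 = 60 - (-101*11)*122 = 60 - (-1111)*122 = 60 - 1*(-135542) = 60 + 135542 = 135602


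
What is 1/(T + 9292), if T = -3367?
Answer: 1/5925 ≈ 0.00016878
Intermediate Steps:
1/(T + 9292) = 1/(-3367 + 9292) = 1/5925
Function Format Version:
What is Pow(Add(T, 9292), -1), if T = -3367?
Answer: Rational(1, 5925) ≈ 0.00016878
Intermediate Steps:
Pow(Add(T, 9292), -1) = Pow(Add(-3367, 9292), -1) = Pow(5925, -1) = Rational(1, 5925)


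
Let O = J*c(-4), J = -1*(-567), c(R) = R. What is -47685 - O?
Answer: -45417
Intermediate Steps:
J = 567
O = -2268 (O = 567*(-4) = -2268)
-47685 - O = -47685 - 1*(-2268) = -47685 + 2268 = -45417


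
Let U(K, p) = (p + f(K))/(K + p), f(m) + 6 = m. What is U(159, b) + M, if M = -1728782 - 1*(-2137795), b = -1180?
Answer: 417603300/1021 ≈ 4.0901e+5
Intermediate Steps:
f(m) = -6 + m
U(K, p) = (-6 + K + p)/(K + p) (U(K, p) = (p + (-6 + K))/(K + p) = (-6 + K + p)/(K + p))
M = 409013 (M = -1728782 + 2137795 = 409013)
U(159, b) + M = (-6 + 159 - 1180)/(159 - 1180) + 409013 = -1027/(-1021) + 409013 = -1/1021*(-1027) + 409013 = 1027/1021 + 409013 = 417603300/1021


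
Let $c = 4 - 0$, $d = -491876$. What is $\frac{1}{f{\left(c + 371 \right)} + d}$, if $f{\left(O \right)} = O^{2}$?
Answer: $- \frac{1}{351251} \approx -2.847 \cdot 10^{-6}$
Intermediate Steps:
$c = 4$ ($c = 4 + 0 = 4$)
$\frac{1}{f{\left(c + 371 \right)} + d} = \frac{1}{\left(4 + 371\right)^{2} - 491876} = \frac{1}{375^{2} - 491876} = \frac{1}{140625 - 491876} = \frac{1}{-351251} = - \frac{1}{351251}$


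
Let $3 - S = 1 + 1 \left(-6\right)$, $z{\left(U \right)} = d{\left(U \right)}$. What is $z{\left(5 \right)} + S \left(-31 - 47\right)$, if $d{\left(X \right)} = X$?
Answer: $-619$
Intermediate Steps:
$z{\left(U \right)} = U$
$S = 8$ ($S = 3 - \left(1 + 1 \left(-6\right)\right) = 3 - \left(1 - 6\right) = 3 - -5 = 3 + 5 = 8$)
$z{\left(5 \right)} + S \left(-31 - 47\right) = 5 + 8 \left(-31 - 47\right) = 5 + 8 \left(-78\right) = 5 - 624 = -619$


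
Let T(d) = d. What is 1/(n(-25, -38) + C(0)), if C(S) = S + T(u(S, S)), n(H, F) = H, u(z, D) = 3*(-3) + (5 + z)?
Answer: -1/29 ≈ -0.034483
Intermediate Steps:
u(z, D) = -4 + z (u(z, D) = -9 + (5 + z) = -4 + z)
C(S) = -4 + 2*S (C(S) = S + (-4 + S) = -4 + 2*S)
1/(n(-25, -38) + C(0)) = 1/(-25 + (-4 + 2*0)) = 1/(-25 + (-4 + 0)) = 1/(-25 - 4) = 1/(-29) = -1/29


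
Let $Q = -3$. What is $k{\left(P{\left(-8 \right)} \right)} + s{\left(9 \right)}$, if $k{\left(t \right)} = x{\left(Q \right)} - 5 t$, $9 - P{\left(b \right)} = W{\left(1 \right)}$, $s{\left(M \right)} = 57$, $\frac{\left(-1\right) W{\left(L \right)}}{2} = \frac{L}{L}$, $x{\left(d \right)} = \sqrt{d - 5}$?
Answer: $2 + 2 i \sqrt{2} \approx 2.0 + 2.8284 i$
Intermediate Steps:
$x{\left(d \right)} = \sqrt{-5 + d}$
$W{\left(L \right)} = -2$ ($W{\left(L \right)} = - 2 \frac{L}{L} = \left(-2\right) 1 = -2$)
$P{\left(b \right)} = 11$ ($P{\left(b \right)} = 9 - -2 = 9 + 2 = 11$)
$k{\left(t \right)} = - 5 t + 2 i \sqrt{2}$ ($k{\left(t \right)} = \sqrt{-5 - 3} - 5 t = \sqrt{-8} - 5 t = 2 i \sqrt{2} - 5 t = - 5 t + 2 i \sqrt{2}$)
$k{\left(P{\left(-8 \right)} \right)} + s{\left(9 \right)} = \left(\left(-5\right) 11 + 2 i \sqrt{2}\right) + 57 = \left(-55 + 2 i \sqrt{2}\right) + 57 = 2 + 2 i \sqrt{2}$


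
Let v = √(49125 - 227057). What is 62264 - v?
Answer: 62264 - 2*I*√44483 ≈ 62264.0 - 421.82*I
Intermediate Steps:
v = 2*I*√44483 (v = √(-177932) = 2*I*√44483 ≈ 421.82*I)
62264 - v = 62264 - 2*I*√44483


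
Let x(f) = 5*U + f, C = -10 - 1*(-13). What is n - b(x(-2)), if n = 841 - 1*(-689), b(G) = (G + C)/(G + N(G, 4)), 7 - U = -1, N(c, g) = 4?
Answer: 64219/42 ≈ 1529.0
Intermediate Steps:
C = 3 (C = -10 + 13 = 3)
U = 8 (U = 7 - 1*(-1) = 7 + 1 = 8)
x(f) = 40 + f (x(f) = 5*8 + f = 40 + f)
b(G) = (3 + G)/(4 + G) (b(G) = (G + 3)/(G + 4) = (3 + G)/(4 + G))
n = 1530 (n = 841 + 689 = 1530)
n - b(x(-2)) = 1530 - (3 + (40 - 2))/(4 + (40 - 2)) = 1530 - (3 + 38)/(4 + 38) = 1530 - 41/42 = 64219/42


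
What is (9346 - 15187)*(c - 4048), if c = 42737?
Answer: -225982449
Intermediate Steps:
(9346 - 15187)*(c - 4048) = (9346 - 15187)*(42737 - 4048) = -5841*38689 = -225982449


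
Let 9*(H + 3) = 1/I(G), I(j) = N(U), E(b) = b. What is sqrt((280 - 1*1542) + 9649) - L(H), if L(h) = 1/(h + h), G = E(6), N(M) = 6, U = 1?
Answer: 27/161 + sqrt(8387) ≈ 91.748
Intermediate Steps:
G = 6
I(j) = 6
H = -161/54 (H = -3 + (1/9)/6 = -3 + (1/9)*(1/6) = -3 + 1/54 = -161/54 ≈ -2.9815)
L(h) = 1/(2*h)
sqrt((280 - 1*1542) + 9649) - L(H) = sqrt((280 - 1*1542) + 9649) - 1/(2*(-161/54)) = sqrt((280 - 1542) + 9649) - (-54)/(2*161) = sqrt(-1262 + 9649) - 1*(-27/161) = sqrt(8387) + 27/161 = 27/161 + sqrt(8387)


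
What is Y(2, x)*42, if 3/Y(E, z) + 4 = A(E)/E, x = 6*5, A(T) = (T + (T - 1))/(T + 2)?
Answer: -1008/29 ≈ -34.759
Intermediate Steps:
A(T) = (-1 + 2*T)/(2 + T) (A(T) = (T + (-1 + T))/(2 + T) = (-1 + 2*T)/(2 + T))
x = 30
Y(E, z) = 3/(-4 + (-1 + 2*E)/(E*(2 + E))) (Y(E, z) = 3/(-4 + ((-1 + 2*E)/(2 + E))/E) = 3/(-4 + (-1 + 2*E)/(E*(2 + E))))
Y(2, x)*42 = (3*2*(-2 - 1*2)/(1 + 4*2**2 + 6*2))*42 = (3*2*(-2 - 2)/(1 + 4*4 + 12))*42 = (3*2*(-4)/(1 + 16 + 12))*42 = (3*2*(-4)/29)*42 = (3*2*(1/29)*(-4))*42 = -24/29*42 = -1008/29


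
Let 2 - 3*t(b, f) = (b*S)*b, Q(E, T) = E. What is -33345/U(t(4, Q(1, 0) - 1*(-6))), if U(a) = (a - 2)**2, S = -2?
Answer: -300105/784 ≈ -382.79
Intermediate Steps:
t(b, f) = 2/3 + 2*b**2/3 (t(b, f) = 2/3 - b*(-2)*b/3 = 2/3 - (-2*b)*b/3 = 2/3 - (-2)*b**2/3 = 2/3 + 2*b**2/3)
U(a) = (-2 + a)**2
-33345/U(t(4, Q(1, 0) - 1*(-6))) = -33345/(-2 + (2/3 + (2/3)*4**2))**2 = -33345/(-2 + (2/3 + (2/3)*16))**2 = -33345/(-2 + (2/3 + 32/3))**2 = -33345/(-2 + 34/3)**2 = -33345/((28/3)**2) = -33345/784/9 = -33345*9/784 = -300105/784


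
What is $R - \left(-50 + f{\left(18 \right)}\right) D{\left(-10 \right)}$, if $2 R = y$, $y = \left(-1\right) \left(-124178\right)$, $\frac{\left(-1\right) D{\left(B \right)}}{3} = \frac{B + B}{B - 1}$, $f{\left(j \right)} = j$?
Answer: $\frac{681059}{11} \approx 61914.0$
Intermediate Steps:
$D{\left(B \right)} = - \frac{6 B}{-1 + B}$ ($D{\left(B \right)} = - 3 \frac{B + B}{B - 1} = - 3 \frac{2 B}{-1 + B} = - \frac{6 B}{-1 + B}$)
$y = 124178$
$R = 62089$ ($R = \frac{1}{2} \cdot 124178 = 62089$)
$R - \left(-50 + f{\left(18 \right)}\right) D{\left(-10 \right)} = 62089 - \left(-50 + 18\right) \left(\left(-6\right) \left(-10\right) \frac{1}{-1 - 10}\right) = 62089 - - 32 \left(\left(-6\right) \left(-10\right) \frac{1}{-11}\right) = 62089 - - 32 \left(\left(-6\right) \left(-10\right) \left(- \frac{1}{11}\right)\right) = 62089 - \left(-32\right) \left(- \frac{60}{11}\right) = 62089 - \frac{1920}{11} = \frac{681059}{11}$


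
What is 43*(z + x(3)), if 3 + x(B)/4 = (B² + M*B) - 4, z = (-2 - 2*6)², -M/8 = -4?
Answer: 25284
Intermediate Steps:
M = 32 (M = -8*(-4) = 32)
z = 196 (z = (-2 - 12)² = (-14)² = 196)
x(B) = -28 + 4*B² + 128*B (x(B) = -12 + 4*((B² + 32*B) - 4) = -12 + 4*(-4 + B² + 32*B) = -12 + (-16 + 4*B² + 128*B) = -28 + 4*B² + 128*B)
43*(z + x(3)) = 43*(196 + (-28 + 4*3² + 128*3)) = 43*(196 + (-28 + 4*9 + 384)) = 43*(196 + (-28 + 36 + 384)) = 43*(196 + 392) = 43*588 = 25284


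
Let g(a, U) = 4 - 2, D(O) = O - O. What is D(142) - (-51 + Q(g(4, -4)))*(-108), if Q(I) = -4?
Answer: -5940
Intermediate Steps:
D(O) = 0
g(a, U) = 2
D(142) - (-51 + Q(g(4, -4)))*(-108) = 0 - (-51 - 4)*(-108) = 0 - (-55)*(-108) = 0 - 1*5940 = 0 - 5940 = -5940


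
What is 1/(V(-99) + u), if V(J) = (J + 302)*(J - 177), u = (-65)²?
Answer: -1/51803 ≈ -1.9304e-5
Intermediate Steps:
u = 4225
V(J) = (-177 + J)*(302 + J) (V(J) = (302 + J)*(-177 + J) = (-177 + J)*(302 + J))
1/(V(-99) + u) = 1/((-53454 + (-99)² + 125*(-99)) + 4225) = 1/((-53454 + 9801 - 12375) + 4225) = 1/(-56028 + 4225) = 1/(-51803) = -1/51803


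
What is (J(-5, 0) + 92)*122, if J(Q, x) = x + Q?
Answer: 10614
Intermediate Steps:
J(Q, x) = Q + x
(J(-5, 0) + 92)*122 = ((-5 + 0) + 92)*122 = (-5 + 92)*122 = 87*122 = 10614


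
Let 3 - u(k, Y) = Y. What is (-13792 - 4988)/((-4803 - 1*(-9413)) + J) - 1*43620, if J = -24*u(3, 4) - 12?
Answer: -100815210/2311 ≈ -43624.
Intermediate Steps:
u(k, Y) = 3 - Y
J = 12 (J = -24*(3 - 1*4) - 12 = -24*(3 - 4) - 12 = -24*(-1) - 12 = 24 - 12 = 12)
(-13792 - 4988)/((-4803 - 1*(-9413)) + J) - 1*43620 = (-13792 - 4988)/((-4803 - 1*(-9413)) + 12) - 1*43620 = -18780/((-4803 + 9413) + 12) - 43620 = -18780/(4610 + 12) - 43620 = -18780/4622 - 43620 = -18780*1/4622 - 43620 = -9390/2311 - 43620 = -100815210/2311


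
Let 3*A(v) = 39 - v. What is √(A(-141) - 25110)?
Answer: 5*I*√1002 ≈ 158.27*I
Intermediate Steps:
A(v) = 13 - v/3 (A(v) = (39 - v)/3 = 13 - v/3)
√(A(-141) - 25110) = √((13 - ⅓*(-141)) - 25110) = √((13 + 47) - 25110) = √(60 - 25110) = √(-25050) = 5*I*√1002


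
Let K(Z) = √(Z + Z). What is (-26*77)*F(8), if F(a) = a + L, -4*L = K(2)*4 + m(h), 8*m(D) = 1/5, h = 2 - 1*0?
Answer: -959959/80 ≈ -11999.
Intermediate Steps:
h = 2 (h = 2 + 0 = 2)
m(D) = 1/40 (m(D) = (⅛)/5 = (⅛)*(⅕) = 1/40)
K(Z) = √2*√Z (K(Z) = √(2*Z) = √2*√Z)
L = -321/160 (L = -((√2*√2)*4 + 1/40)/4 = -(2*4 + 1/40)/4 = -(8 + 1/40)/4 = -¼*321/40 = -321/160 ≈ -2.0062)
F(a) = -321/160 + a (F(a) = a - 321/160 = -321/160 + a)
(-26*77)*F(8) = (-26*77)*(-321/160 + 8) = -2002*959/160 = -959959/80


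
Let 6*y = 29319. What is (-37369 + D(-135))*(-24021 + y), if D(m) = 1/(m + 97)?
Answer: 54342860187/76 ≈ 7.1504e+8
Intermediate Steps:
y = 9773/2 (y = (⅙)*29319 = 9773/2 ≈ 4886.5)
D(m) = 1/(97 + m)
(-37369 + D(-135))*(-24021 + y) = (-37369 + 1/(97 - 135))*(-24021 + 9773/2) = (-37369 + 1/(-38))*(-38269/2) = (-37369 - 1/38)*(-38269/2) = -1420023/38*(-38269/2) = 54342860187/76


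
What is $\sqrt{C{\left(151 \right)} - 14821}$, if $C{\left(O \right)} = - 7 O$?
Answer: $i \sqrt{15878} \approx 126.01 i$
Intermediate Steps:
$\sqrt{C{\left(151 \right)} - 14821} = \sqrt{\left(-7\right) 151 - 14821} = \sqrt{-1057 - 14821} = \sqrt{-15878} = i \sqrt{15878}$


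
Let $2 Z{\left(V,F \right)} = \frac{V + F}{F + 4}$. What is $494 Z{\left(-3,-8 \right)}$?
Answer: $\frac{2717}{4} \approx 679.25$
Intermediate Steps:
$Z{\left(V,F \right)} = \frac{F + V}{2 \left(4 + F\right)}$ ($Z{\left(V,F \right)} = \frac{\left(V + F\right) \frac{1}{F + 4}}{2} = \frac{\left(F + V\right) \frac{1}{4 + F}}{2} = \frac{\frac{1}{4 + F} \left(F + V\right)}{2} = \frac{F + V}{2 \left(4 + F\right)}$)
$494 Z{\left(-3,-8 \right)} = 494 \frac{-8 - 3}{2 \left(4 - 8\right)} = 494 \cdot \frac{1}{2} \frac{1}{-4} \left(-11\right) = 494 \cdot \frac{1}{2} \left(- \frac{1}{4}\right) \left(-11\right) = 494 \cdot \frac{11}{8} = \frac{2717}{4}$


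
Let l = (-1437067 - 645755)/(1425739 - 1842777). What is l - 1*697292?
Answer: -145397589137/208519 ≈ -6.9729e+5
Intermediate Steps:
l = 1041411/208519 (l = -2082822/(-417038) = -2082822*(-1/417038) = 1041411/208519 ≈ 4.9943)
l - 1*697292 = 1041411/208519 - 1*697292 = 1041411/208519 - 697292 = -145397589137/208519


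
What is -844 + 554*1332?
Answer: 737084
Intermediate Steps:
-844 + 554*1332 = -844 + 737928 = 737084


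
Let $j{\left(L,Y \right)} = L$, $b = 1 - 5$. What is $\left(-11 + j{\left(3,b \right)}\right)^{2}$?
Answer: $64$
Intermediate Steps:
$b = -4$ ($b = 1 - 5 = -4$)
$\left(-11 + j{\left(3,b \right)}\right)^{2} = \left(-11 + 3\right)^{2} = \left(-8\right)^{2} = 64$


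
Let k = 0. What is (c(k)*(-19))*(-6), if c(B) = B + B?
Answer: 0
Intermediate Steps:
c(B) = 2*B
(c(k)*(-19))*(-6) = ((2*0)*(-19))*(-6) = (0*(-19))*(-6) = 0*(-6) = 0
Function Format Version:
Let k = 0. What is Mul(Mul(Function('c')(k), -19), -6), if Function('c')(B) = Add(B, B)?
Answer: 0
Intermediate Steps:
Function('c')(B) = Mul(2, B)
Mul(Mul(Function('c')(k), -19), -6) = Mul(Mul(Mul(2, 0), -19), -6) = Mul(Mul(0, -19), -6) = Mul(0, -6) = 0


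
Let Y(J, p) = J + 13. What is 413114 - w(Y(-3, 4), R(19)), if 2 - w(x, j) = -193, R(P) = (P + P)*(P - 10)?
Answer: 412919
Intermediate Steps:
Y(J, p) = 13 + J
R(P) = 2*P*(-10 + P) (R(P) = (2*P)*(-10 + P) = 2*P*(-10 + P))
w(x, j) = 195 (w(x, j) = 2 - 1*(-193) = 2 + 193 = 195)
413114 - w(Y(-3, 4), R(19)) = 413114 - 1*195 = 413114 - 195 = 412919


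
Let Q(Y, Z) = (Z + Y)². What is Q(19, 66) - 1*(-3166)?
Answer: 10391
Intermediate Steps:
Q(Y, Z) = (Y + Z)²
Q(19, 66) - 1*(-3166) = (19 + 66)² - 1*(-3166) = 85² + 3166 = 7225 + 3166 = 10391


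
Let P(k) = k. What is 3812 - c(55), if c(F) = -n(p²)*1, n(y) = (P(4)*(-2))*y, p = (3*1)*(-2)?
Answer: 3524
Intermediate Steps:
p = -6 (p = 3*(-2) = -6)
n(y) = -8*y (n(y) = (4*(-2))*y = -8*y)
c(F) = 288 (c(F) = -(-8)*(-6)²*1 = -(-8)*36*1 = -1*(-288)*1 = 288*1 = 288)
3812 - c(55) = 3812 - 1*288 = 3812 - 288 = 3524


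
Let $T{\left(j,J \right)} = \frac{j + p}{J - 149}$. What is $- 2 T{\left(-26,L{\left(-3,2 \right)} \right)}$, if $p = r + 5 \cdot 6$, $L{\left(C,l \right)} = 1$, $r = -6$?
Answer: $- \frac{1}{37} \approx -0.027027$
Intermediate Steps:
$p = 24$ ($p = -6 + 5 \cdot 6 = -6 + 30 = 24$)
$T{\left(j,J \right)} = \frac{24 + j}{-149 + J}$ ($T{\left(j,J \right)} = \frac{j + 24}{J - 149} = \frac{24 + j}{-149 + J}$)
$- 2 T{\left(-26,L{\left(-3,2 \right)} \right)} = - 2 \frac{24 - 26}{-149 + 1} = - 2 \frac{1}{-148} \left(-2\right) = - 2 \left(\left(- \frac{1}{148}\right) \left(-2\right)\right) = \left(-2\right) \frac{1}{74} = - \frac{1}{37}$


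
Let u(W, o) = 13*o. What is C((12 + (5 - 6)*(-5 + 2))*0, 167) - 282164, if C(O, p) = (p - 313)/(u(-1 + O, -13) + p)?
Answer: -282091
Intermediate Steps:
C(O, p) = (-313 + p)/(-169 + p) (C(O, p) = (p - 313)/(13*(-13) + p) = (-313 + p)/(-169 + p))
C((12 + (5 - 6)*(-5 + 2))*0, 167) - 282164 = (-313 + 167)/(-169 + 167) - 282164 = -146/(-2) - 282164 = -½*(-146) - 282164 = 73 - 282164 = -282091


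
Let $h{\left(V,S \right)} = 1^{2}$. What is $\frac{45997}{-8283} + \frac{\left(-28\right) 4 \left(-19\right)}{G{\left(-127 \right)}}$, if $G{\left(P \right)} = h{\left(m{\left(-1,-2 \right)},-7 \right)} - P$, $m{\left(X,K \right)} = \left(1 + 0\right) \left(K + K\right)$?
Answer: $\frac{733663}{66264} \approx 11.072$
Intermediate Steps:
$m{\left(X,K \right)} = 2 K$ ($m{\left(X,K \right)} = 1 \cdot 2 K = 2 K$)
$h{\left(V,S \right)} = 1$
$G{\left(P \right)} = 1 - P$
$\frac{45997}{-8283} + \frac{\left(-28\right) 4 \left(-19\right)}{G{\left(-127 \right)}} = \frac{45997}{-8283} + \frac{\left(-28\right) 4 \left(-19\right)}{1 - -127} = 45997 \left(- \frac{1}{8283}\right) + \frac{\left(-112\right) \left(-19\right)}{1 + 127} = - \frac{45997}{8283} + \frac{2128}{128} = - \frac{45997}{8283} + 2128 \cdot \frac{1}{128} = - \frac{45997}{8283} + \frac{133}{8} = \frac{733663}{66264}$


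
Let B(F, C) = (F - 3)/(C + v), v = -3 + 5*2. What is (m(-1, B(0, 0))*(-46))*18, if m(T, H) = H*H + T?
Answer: 33120/49 ≈ 675.92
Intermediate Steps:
v = 7 (v = -3 + 10 = 7)
B(F, C) = (-3 + F)/(7 + C) (B(F, C) = (F - 3)/(C + 7) = (-3 + F)/(7 + C))
m(T, H) = T + H**2 (m(T, H) = H**2 + T = T + H**2)
(m(-1, B(0, 0))*(-46))*18 = ((-1 + ((-3 + 0)/(7 + 0))**2)*(-46))*18 = ((-1 + (-3/7)**2)*(-46))*18 = ((-1 + 9/49)*(-46))*18 = -40/49*(-46)*18 = (1840/49)*18 = 33120/49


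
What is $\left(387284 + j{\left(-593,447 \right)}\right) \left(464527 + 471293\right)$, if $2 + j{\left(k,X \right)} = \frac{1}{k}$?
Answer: $\frac{214918760119500}{593} \approx 3.6243 \cdot 10^{11}$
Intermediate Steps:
$j{\left(k,X \right)} = -2 + \frac{1}{k}$
$\left(387284 + j{\left(-593,447 \right)}\right) \left(464527 + 471293\right) = \left(387284 - \left(2 - \frac{1}{-593}\right)\right) \left(464527 + 471293\right) = \left(387284 - \frac{1187}{593}\right) 935820 = \frac{229658225}{593} \cdot 935820 = \frac{214918760119500}{593}$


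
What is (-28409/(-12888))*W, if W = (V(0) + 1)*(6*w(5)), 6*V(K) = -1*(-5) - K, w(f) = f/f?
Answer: 312499/12888 ≈ 24.247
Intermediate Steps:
w(f) = 1
V(K) = 5/6 - K/6 (V(K) = (-1*(-5) - K)/6 = (5 - K)/6 = 5/6 - K/6)
W = 11 (W = ((5/6 - 1/6*0) + 1)*(6*1) = ((5/6 + 0) + 1)*6 = (5/6 + 1)*6 = (11/6)*6 = 11)
(-28409/(-12888))*W = -28409/(-12888)*11 = -28409*(-1/12888)*11 = (28409/12888)*11 = 312499/12888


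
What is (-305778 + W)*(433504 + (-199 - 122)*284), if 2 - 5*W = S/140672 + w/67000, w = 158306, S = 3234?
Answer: -2202259248128263437/21038000 ≈ -1.0468e+11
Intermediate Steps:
W = -32462961/420760000 (W = ⅖ - (3234/140672 + 158306/67000)/5 = ⅖ - (3234*(1/140672) + 158306*(1/67000))/5 = ⅖ - (231/10048 + 79153/33500)/5 = ⅖ - ⅕*200766961/84152000 = ⅖ - 200766961/420760000 = -32462961/420760000 ≈ -0.077153)
(-305778 + W)*(433504 + (-199 - 122)*284) = (-305778 - 32462961/420760000)*(433504 + (-199 - 122)*284) = -128659183742961*(433504 - 321*284)/420760000 = -128659183742961*(433504 - 91164)/420760000 = -128659183742961/420760000*342340 = -2202259248128263437/21038000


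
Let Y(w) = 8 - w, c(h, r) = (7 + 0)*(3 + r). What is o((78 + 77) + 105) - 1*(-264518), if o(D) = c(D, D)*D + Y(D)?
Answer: 742926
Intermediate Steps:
c(h, r) = 21 + 7*r (c(h, r) = 7*(3 + r) = 21 + 7*r)
o(D) = 8 - D + D*(21 + 7*D) (o(D) = (21 + 7*D)*D + (8 - D) = D*(21 + 7*D) + (8 - D) = 8 - D + D*(21 + 7*D))
o((78 + 77) + 105) - 1*(-264518) = (8 - ((78 + 77) + 105) + 7*((78 + 77) + 105)*(3 + ((78 + 77) + 105))) - 1*(-264518) = (8 - (155 + 105) + 7*(155 + 105)*(3 + (155 + 105))) + 264518 = (8 - 1*260 + 7*260*(3 + 260)) + 264518 = (8 - 260 + 7*260*263) + 264518 = (8 - 260 + 478660) + 264518 = 478408 + 264518 = 742926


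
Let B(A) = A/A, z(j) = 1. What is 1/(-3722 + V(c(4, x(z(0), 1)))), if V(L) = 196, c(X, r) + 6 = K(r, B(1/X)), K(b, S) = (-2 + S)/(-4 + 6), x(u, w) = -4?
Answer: -1/3526 ≈ -0.00028361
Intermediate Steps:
B(A) = 1
K(b, S) = -1 + S/2 (K(b, S) = (-2 + S)/2 = (-2 + S)*(1/2) = -1 + S/2)
c(X, r) = -13/2 (c(X, r) = -6 + (-1 + (1/2)*1) = -6 + (-1 + 1/2) = -6 - 1/2 = -13/2)
1/(-3722 + V(c(4, x(z(0), 1)))) = 1/(-3722 + 196) = 1/(-3526) = -1/3526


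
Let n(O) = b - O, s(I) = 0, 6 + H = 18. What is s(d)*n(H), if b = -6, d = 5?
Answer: 0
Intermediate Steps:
H = 12 (H = -6 + 18 = 12)
n(O) = -6 - O
s(d)*n(H) = 0*(-6 - 1*12) = 0*(-6 - 12) = 0*(-18) = 0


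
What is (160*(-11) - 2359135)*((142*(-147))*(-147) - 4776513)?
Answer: 4032491291325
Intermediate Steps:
(160*(-11) - 2359135)*((142*(-147))*(-147) - 4776513) = (-1760 - 2359135)*(-20874*(-147) - 4776513) = -2360895*(3068478 - 4776513) = -2360895*(-1708035) = 4032491291325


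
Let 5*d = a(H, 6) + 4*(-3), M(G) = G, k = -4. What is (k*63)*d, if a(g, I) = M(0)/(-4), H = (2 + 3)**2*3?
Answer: 3024/5 ≈ 604.80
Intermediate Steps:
H = 75 (H = 5**2*3 = 25*3 = 75)
a(g, I) = 0 (a(g, I) = 0/(-4) = 0*(-1/4) = 0)
d = -12/5 (d = (0 + 4*(-3))/5 = (0 - 12)/5 = (1/5)*(-12) = -12/5 ≈ -2.4000)
(k*63)*d = -4*63*(-12/5) = -252*(-12/5) = 3024/5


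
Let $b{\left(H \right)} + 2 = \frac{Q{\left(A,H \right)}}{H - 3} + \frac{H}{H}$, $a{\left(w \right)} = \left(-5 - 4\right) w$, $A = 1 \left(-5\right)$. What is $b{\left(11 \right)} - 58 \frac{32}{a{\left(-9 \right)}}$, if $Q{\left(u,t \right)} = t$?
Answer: $- \frac{14605}{648} \approx -22.539$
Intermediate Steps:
$A = -5$
$a{\left(w \right)} = - 9 w$
$b{\left(H \right)} = -1 + \frac{H}{-3 + H}$ ($b{\left(H \right)} = -2 + \left(\frac{H}{H - 3} + \frac{H}{H}\right) = -2 + \left(\frac{H}{-3 + H} + 1\right) = -2 + \left(1 + \frac{H}{-3 + H}\right) = -1 + \frac{H}{-3 + H}$)
$b{\left(11 \right)} - 58 \frac{32}{a{\left(-9 \right)}} = \frac{3}{-3 + 11} - 58 \frac{32}{\left(-9\right) \left(-9\right)} = \frac{3}{8} - 58 \cdot \frac{32}{81} = 3 \cdot \frac{1}{8} - 58 \cdot 32 \cdot \frac{1}{81} = \frac{3}{8} - \frac{1856}{81} = - \frac{14605}{648}$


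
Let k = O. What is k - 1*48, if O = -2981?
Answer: -3029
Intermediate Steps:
k = -2981
k - 1*48 = -2981 - 1*48 = -2981 - 48 = -3029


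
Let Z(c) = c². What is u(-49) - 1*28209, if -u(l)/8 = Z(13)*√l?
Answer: -28209 - 9464*I ≈ -28209.0 - 9464.0*I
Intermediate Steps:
u(l) = -1352*√l (u(l) = -8*13²*√l = -1352*√l)
u(-49) - 1*28209 = -9464*I - 1*28209 = -9464*I - 28209 = -28209 - 9464*I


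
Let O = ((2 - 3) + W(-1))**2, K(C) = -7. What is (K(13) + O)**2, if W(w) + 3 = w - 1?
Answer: 841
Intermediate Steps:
W(w) = -4 + w (W(w) = -3 + (w - 1) = -3 + (-1 + w) = -4 + w)
O = 36 (O = ((2 - 3) + (-4 - 1))**2 = (-1 - 5)**2 = (-6)**2 = 36)
(K(13) + O)**2 = (-7 + 36)**2 = 29**2 = 841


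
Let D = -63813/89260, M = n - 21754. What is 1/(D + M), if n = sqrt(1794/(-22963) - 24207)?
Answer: -3980116526793305140/86590729141600016561467 - 23902042800*I*sqrt(1418264113445)/86590729141600016561467 ≈ -4.5965e-5 - 3.2873e-7*I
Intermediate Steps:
n = 3*I*sqrt(1418264113445)/22963 (n = sqrt(1794*(-1/22963) - 24207) = sqrt(-1794/22963 - 24207) = sqrt(-555867135/22963) = 3*I*sqrt(1418264113445)/22963 ≈ 155.59*I)
M = -21754 + 3*I*sqrt(1418264113445)/22963 (M = 3*I*sqrt(1418264113445)/22963 - 21754 = -21754 + 3*I*sqrt(1418264113445)/22963 ≈ -21754.0 + 155.59*I)
D = -63813/89260 (D = -63813*1/89260 = -63813/89260 ≈ -0.71491)
1/(D + M) = 1/(-63813/89260 + (-21754 + 3*I*sqrt(1418264113445)/22963)) = 1/(-1941825853/89260 + 3*I*sqrt(1418264113445)/22963)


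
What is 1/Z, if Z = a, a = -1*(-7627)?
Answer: 1/7627 ≈ 0.00013111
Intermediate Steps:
a = 7627
Z = 7627
1/Z = 1/7627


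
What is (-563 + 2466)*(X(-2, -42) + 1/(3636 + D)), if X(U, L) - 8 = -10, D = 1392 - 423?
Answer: -17524727/4605 ≈ -3805.6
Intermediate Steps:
D = 969
X(U, L) = -2 (X(U, L) = 8 - 10 = -2)
(-563 + 2466)*(X(-2, -42) + 1/(3636 + D)) = (-563 + 2466)*(-2 + 1/(3636 + 969)) = 1903*(-2 + 1/4605) = 1903*(-9209/4605) = -17524727/4605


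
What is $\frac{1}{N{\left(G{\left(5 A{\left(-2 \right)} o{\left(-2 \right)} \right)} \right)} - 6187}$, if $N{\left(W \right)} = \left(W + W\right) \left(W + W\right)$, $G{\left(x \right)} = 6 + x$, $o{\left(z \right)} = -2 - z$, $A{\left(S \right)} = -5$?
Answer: $- \frac{1}{6043} \approx -0.00016548$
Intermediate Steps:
$N{\left(W \right)} = 4 W^{2}$ ($N{\left(W \right)} = 2 W 2 W = 4 W^{2}$)
$\frac{1}{N{\left(G{\left(5 A{\left(-2 \right)} o{\left(-2 \right)} \right)} \right)} - 6187} = \frac{1}{4 \left(6 + 5 \left(-5\right) \left(-2 - -2\right)\right)^{2} - 6187} = \frac{1}{4 \left(6 - 25 \left(-2 + 2\right)\right)^{2} - 6187} = \frac{1}{4 \left(6 - 0\right)^{2} - 6187} = \frac{1}{4 \left(6 + 0\right)^{2} - 6187} = \frac{1}{4 \cdot 6^{2} - 6187} = \frac{1}{4 \cdot 36 - 6187} = \frac{1}{144 - 6187} = \frac{1}{-6043} = - \frac{1}{6043}$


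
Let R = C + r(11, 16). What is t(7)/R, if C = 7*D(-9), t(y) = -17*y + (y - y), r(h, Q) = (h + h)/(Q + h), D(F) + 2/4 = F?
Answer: 6426/3547 ≈ 1.8117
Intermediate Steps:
D(F) = -1/2 + F
r(h, Q) = 2*h/(Q + h) (r(h, Q) = (2*h)/(Q + h) = 2*h/(Q + h))
t(y) = -17*y (t(y) = -17*y + 0 = -17*y)
C = -133/2 (C = 7*(-1/2 - 9) = 7*(-19/2) = -133/2 ≈ -66.500)
R = -3547/54 (R = -133/2 + 2*11/(16 + 11) = -133/2 + 2*11/27 = -133/2 + 2*11*(1/27) = -133/2 + 22/27 = -3547/54 ≈ -65.685)
t(7)/R = (-17*7)/(-3547/54) = -119*(-54/3547) = 6426/3547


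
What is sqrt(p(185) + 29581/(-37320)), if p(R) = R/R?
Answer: sqrt(72204870)/18660 ≈ 0.45538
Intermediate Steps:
p(R) = 1
sqrt(p(185) + 29581/(-37320)) = sqrt(1 + 29581/(-37320)) = sqrt(1 + 29581*(-1/37320)) = sqrt(1 - 29581/37320) = sqrt(7739/37320) = sqrt(72204870)/18660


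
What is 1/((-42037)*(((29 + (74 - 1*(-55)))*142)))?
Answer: -1/943142132 ≈ -1.0603e-9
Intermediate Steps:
1/((-42037)*(((29 + (74 - 1*(-55)))*142))) = -1/(142*(29 + (74 + 55)))/42037 = -1/(142*(29 + 129))/42037 = -1/(42037*(158*142)) = -1/42037/22436 = -1/42037*1/22436 = -1/943142132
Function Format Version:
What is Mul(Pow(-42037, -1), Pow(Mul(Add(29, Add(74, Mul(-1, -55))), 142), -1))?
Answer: Rational(-1, 943142132) ≈ -1.0603e-9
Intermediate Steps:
Mul(Pow(-42037, -1), Pow(Mul(Add(29, Add(74, Mul(-1, -55))), 142), -1)) = Mul(Rational(-1, 42037), Pow(Mul(Add(29, Add(74, 55)), 142), -1)) = Mul(Rational(-1, 42037), Pow(Mul(Add(29, 129), 142), -1)) = Mul(Rational(-1, 42037), Pow(Mul(158, 142), -1)) = Mul(Rational(-1, 42037), Pow(22436, -1)) = Mul(Rational(-1, 42037), Rational(1, 22436)) = Rational(-1, 943142132)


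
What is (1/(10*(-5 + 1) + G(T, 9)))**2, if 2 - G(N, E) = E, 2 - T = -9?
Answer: 1/2209 ≈ 0.00045269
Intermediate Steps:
T = 11 (T = 2 - 1*(-9) = 2 + 9 = 11)
G(N, E) = 2 - E
(1/(10*(-5 + 1) + G(T, 9)))**2 = (1/(10*(-5 + 1) + (2 - 1*9)))**2 = (1/(10*(-4) + (2 - 9)))**2 = (1/(-40 - 7))**2 = (1/(-47))**2 = (-1/47)**2 = 1/2209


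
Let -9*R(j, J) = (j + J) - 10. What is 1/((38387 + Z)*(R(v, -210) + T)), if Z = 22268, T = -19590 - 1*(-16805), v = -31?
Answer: -9/1505093170 ≈ -5.9797e-9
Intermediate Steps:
T = -2785 (T = -19590 + 16805 = -2785)
R(j, J) = 10/9 - J/9 - j/9 (R(j, J) = -((j + J) - 10)/9 = -((J + j) - 10)/9 = -(-10 + J + j)/9 = 10/9 - J/9 - j/9)
1/((38387 + Z)*(R(v, -210) + T)) = 1/((38387 + 22268)*((10/9 - 1/9*(-210) - 1/9*(-31)) - 2785)) = 1/(60655*((10/9 + 70/3 + 31/9) - 2785)) = 1/(60655*(251/9 - 2785)) = 1/(60655*(-24814/9)) = 1/(-1505093170/9) = -9/1505093170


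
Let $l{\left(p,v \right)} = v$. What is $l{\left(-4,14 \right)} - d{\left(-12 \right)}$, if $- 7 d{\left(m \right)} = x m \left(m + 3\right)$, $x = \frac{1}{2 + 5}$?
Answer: $\frac{794}{49} \approx 16.204$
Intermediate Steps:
$x = \frac{1}{7} \approx 0.14286$
$d{\left(m \right)} = - \frac{m \left(3 + m\right)}{49}$ ($d{\left(m \right)} = - \frac{\frac{m}{7} \left(m + 3\right)}{7} = - \frac{\frac{m}{7} \left(3 + m\right)}{7} = - \frac{\frac{1}{7} m \left(3 + m\right)}{7} = - \frac{m \left(3 + m\right)}{49}$)
$l{\left(-4,14 \right)} - d{\left(-12 \right)} = 14 - \left(- \frac{1}{49}\right) \left(-12\right) \left(3 - 12\right) = 14 - \left(- \frac{1}{49}\right) \left(-12\right) \left(-9\right) = 14 - - \frac{108}{49} = 14 + \frac{108}{49} = \frac{794}{49}$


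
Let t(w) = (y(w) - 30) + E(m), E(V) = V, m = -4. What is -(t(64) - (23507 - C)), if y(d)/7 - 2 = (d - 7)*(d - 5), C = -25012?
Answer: 24998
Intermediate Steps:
y(d) = 14 + 7*(-7 + d)*(-5 + d) (y(d) = 14 + 7*((d - 7)*(d - 5)) = 14 + 7*((-7 + d)*(-5 + d)) = 14 + 7*(-7 + d)*(-5 + d))
t(w) = 225 - 84*w + 7*w² (t(w) = ((259 - 84*w + 7*w²) - 30) - 4 = (229 - 84*w + 7*w²) - 4 = 225 - 84*w + 7*w²)
-(t(64) - (23507 - C)) = -((225 - 84*64 + 7*64²) - (23507 - 1*(-25012))) = -((225 - 5376 + 7*4096) - (23507 + 25012)) = -((225 - 5376 + 28672) - 1*48519) = -(23521 - 48519) = -1*(-24998) = 24998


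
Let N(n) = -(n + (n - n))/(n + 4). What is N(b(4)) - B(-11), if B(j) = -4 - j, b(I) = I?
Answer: -15/2 ≈ -7.5000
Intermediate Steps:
N(n) = -n/(4 + n) (N(n) = -(n + 0)/(4 + n) = -n/(4 + n))
N(b(4)) - B(-11) = -1*4/(4 + 4) - (-4 - 1*(-11)) = -1*4/8 - (-4 + 11) = -1*4*⅛ - 1*7 = -½ - 7 = -15/2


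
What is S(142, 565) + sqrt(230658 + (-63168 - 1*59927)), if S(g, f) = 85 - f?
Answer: -480 + sqrt(107563) ≈ -152.03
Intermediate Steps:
S(142, 565) + sqrt(230658 + (-63168 - 1*59927)) = (85 - 1*565) + sqrt(230658 + (-63168 - 1*59927)) = (85 - 565) + sqrt(230658 + (-63168 - 59927)) = -480 + sqrt(230658 - 123095) = -480 + sqrt(107563)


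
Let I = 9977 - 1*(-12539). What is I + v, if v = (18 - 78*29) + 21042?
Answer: 41314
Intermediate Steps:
v = 18798 (v = (18 - 2262) + 21042 = -2244 + 21042 = 18798)
I = 22516 (I = 9977 + 12539 = 22516)
I + v = 22516 + 18798 = 41314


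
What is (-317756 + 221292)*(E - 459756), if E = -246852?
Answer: 68162234112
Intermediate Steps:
(-317756 + 221292)*(E - 459756) = (-317756 + 221292)*(-246852 - 459756) = -96464*(-706608) = 68162234112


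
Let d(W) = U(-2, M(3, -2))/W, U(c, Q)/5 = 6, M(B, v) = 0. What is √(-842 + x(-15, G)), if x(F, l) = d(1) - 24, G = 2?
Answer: 2*I*√209 ≈ 28.914*I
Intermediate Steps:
U(c, Q) = 30 (U(c, Q) = 5*6 = 30)
d(W) = 30/W
x(F, l) = 6 (x(F, l) = 30/1 - 24 = 30*1 - 24 = 30 - 24 = 6)
√(-842 + x(-15, G)) = √(-842 + 6) = √(-836) = 2*I*√209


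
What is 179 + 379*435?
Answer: 165044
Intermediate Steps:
179 + 379*435 = 179 + 164865 = 165044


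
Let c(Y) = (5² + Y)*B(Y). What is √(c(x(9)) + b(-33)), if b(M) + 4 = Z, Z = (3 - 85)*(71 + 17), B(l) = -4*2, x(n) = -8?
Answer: 2*I*√1839 ≈ 85.767*I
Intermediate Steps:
B(l) = -8
Z = -7216 (Z = -82*88 = -7216)
b(M) = -7220 (b(M) = -4 - 7216 = -7220)
c(Y) = -200 - 8*Y (c(Y) = (5² + Y)*(-8) = (25 + Y)*(-8) = -200 - 8*Y)
√(c(x(9)) + b(-33)) = √((-200 - 8*(-8)) - 7220) = √((-200 + 64) - 7220) = √(-136 - 7220) = √(-7356) = 2*I*√1839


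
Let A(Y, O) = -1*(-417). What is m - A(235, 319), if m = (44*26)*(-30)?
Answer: -34737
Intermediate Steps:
A(Y, O) = 417
m = -34320 (m = 1144*(-30) = -34320)
m - A(235, 319) = -34320 - 1*417 = -34320 - 417 = -34737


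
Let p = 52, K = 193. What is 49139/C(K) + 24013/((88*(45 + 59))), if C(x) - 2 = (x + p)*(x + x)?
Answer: 61833581/19670976 ≈ 3.1434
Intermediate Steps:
C(x) = 2 + 2*x*(52 + x) (C(x) = 2 + (x + 52)*(x + x) = 2 + (52 + x)*(2*x) = 2 + 2*x*(52 + x))
49139/C(K) + 24013/((88*(45 + 59))) = 49139/(2 + 2*193² + 104*193) + 24013/((88*(45 + 59))) = 49139/(2 + 2*37249 + 20072) + 24013/((88*104)) = 49139/(2 + 74498 + 20072) + 24013/9152 = 49139/94572 + 24013*(1/9152) = 49139*(1/94572) + 2183/832 = 49139/94572 + 2183/832 = 61833581/19670976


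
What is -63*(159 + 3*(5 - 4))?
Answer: -10206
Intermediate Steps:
-63*(159 + 3*(5 - 4)) = -63*(159 + 3*1) = -63*(159 + 3) = -63*162 = -10206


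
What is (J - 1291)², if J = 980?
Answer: 96721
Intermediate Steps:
(J - 1291)² = (980 - 1291)² = (-311)² = 96721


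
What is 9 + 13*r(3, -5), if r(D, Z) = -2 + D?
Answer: 22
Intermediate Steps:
9 + 13*r(3, -5) = 9 + 13*(-2 + 3) = 9 + 13*1 = 9 + 13 = 22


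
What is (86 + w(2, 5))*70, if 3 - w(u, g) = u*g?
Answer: 5530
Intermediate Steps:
w(u, g) = 3 - g*u (w(u, g) = 3 - u*g = 3 - g*u)
(86 + w(2, 5))*70 = (86 + (3 - 1*5*2))*70 = (86 + (3 - 10))*70 = (86 - 7)*70 = 79*70 = 5530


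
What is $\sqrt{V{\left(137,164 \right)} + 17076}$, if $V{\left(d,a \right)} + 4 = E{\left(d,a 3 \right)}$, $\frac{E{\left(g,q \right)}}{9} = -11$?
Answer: $\sqrt{16973} \approx 130.28$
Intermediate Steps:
$E{\left(g,q \right)} = -99$ ($E{\left(g,q \right)} = 9 \left(-11\right) = -99$)
$V{\left(d,a \right)} = -103$ ($V{\left(d,a \right)} = -4 - 99 = -103$)
$\sqrt{V{\left(137,164 \right)} + 17076} = \sqrt{-103 + 17076} = \sqrt{16973}$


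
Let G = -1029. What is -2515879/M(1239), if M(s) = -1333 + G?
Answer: 2515879/2362 ≈ 1065.1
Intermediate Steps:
M(s) = -2362 (M(s) = -1333 - 1029 = -2362)
-2515879/M(1239) = -2515879/(-2362) = -2515879*(-1/2362) = 2515879/2362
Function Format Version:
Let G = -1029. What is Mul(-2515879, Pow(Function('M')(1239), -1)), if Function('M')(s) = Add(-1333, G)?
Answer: Rational(2515879, 2362) ≈ 1065.1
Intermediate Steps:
Function('M')(s) = -2362 (Function('M')(s) = Add(-1333, -1029) = -2362)
Mul(-2515879, Pow(Function('M')(1239), -1)) = Mul(-2515879, Pow(-2362, -1)) = Mul(-2515879, Rational(-1, 2362)) = Rational(2515879, 2362)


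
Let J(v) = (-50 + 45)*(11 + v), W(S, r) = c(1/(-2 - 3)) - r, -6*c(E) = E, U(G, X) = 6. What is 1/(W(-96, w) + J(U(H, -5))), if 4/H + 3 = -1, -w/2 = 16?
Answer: -30/1589 ≈ -0.018880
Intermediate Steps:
w = -32 (w = -2*16 = -32)
H = -1 (H = 4/(-3 - 1) = 4/(-4) = 4*(-1/4) = -1)
c(E) = -E/6
W(S, r) = 1/30 - r (W(S, r) = -1/(6*(-2 - 3)) - r = -1/6/(-5) - r = -1/6*(-1/5) - r = 1/30 - r)
J(v) = -55 - 5*v (J(v) = -5*(11 + v) = -55 - 5*v)
1/(W(-96, w) + J(U(H, -5))) = 1/((1/30 - 1*(-32)) + (-55 - 5*6)) = 1/((1/30 + 32) + (-55 - 30)) = 1/(961/30 - 85) = 1/(-1589/30) = -30/1589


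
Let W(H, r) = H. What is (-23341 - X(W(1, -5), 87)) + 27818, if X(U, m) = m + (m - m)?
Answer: 4390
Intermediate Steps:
X(U, m) = m (X(U, m) = m + 0 = m)
(-23341 - X(W(1, -5), 87)) + 27818 = (-23341 - 1*87) + 27818 = (-23341 - 87) + 27818 = -23428 + 27818 = 4390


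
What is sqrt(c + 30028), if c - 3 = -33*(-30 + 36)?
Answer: sqrt(29833) ≈ 172.72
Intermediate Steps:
c = -195 (c = 3 - 33*(-30 + 36) = 3 - 33*6 = 3 - 198 = -195)
sqrt(c + 30028) = sqrt(-195 + 30028) = sqrt(29833)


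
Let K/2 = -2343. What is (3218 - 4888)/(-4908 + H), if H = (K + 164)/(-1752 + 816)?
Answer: 781560/2294683 ≈ 0.34060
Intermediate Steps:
K = -4686 (K = 2*(-2343) = -4686)
H = 2261/468 (H = (-4686 + 164)/(-1752 + 816) = -4522/(-936) = -4522*(-1/936) = 2261/468 ≈ 4.8312)
(3218 - 4888)/(-4908 + H) = (3218 - 4888)/(-4908 + 2261/468) = -1670/(-2294683/468) = -1670*(-468/2294683) = 781560/2294683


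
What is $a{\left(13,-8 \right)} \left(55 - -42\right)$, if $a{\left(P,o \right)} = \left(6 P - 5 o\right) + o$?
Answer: $10670$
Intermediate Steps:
$a{\left(P,o \right)} = - 4 o + 6 P$ ($a{\left(P,o \right)} = \left(- 5 o + 6 P\right) + o = - 4 o + 6 P$)
$a{\left(13,-8 \right)} \left(55 - -42\right) = \left(\left(-4\right) \left(-8\right) + 6 \cdot 13\right) \left(55 - -42\right) = \left(32 + 78\right) \left(55 + 42\right) = 110 \cdot 97 = 10670$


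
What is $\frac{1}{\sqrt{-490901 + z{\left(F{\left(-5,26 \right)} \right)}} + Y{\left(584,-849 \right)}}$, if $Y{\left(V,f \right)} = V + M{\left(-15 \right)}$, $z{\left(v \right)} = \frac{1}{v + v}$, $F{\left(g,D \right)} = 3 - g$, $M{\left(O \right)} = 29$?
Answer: $\frac{9808}{13866719} - \frac{4 i \sqrt{7854415}}{13866719} \approx 0.00070731 - 0.00080843 i$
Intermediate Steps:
$z{\left(v \right)} = \frac{1}{2 v}$
$Y{\left(V,f \right)} = 29 + V$ ($Y{\left(V,f \right)} = V + 29 = 29 + V$)
$\frac{1}{\sqrt{-490901 + z{\left(F{\left(-5,26 \right)} \right)}} + Y{\left(584,-849 \right)}} = \frac{1}{\sqrt{-490901 + \frac{1}{2 \left(3 - -5\right)}} + \left(29 + 584\right)} = \frac{1}{\sqrt{-490901 + \frac{1}{2 \left(3 + 5\right)}} + 613} = \frac{1}{\sqrt{-490901 + \frac{1}{2 \cdot 8}} + 613} = \frac{1}{\sqrt{-490901 + \frac{1}{2} \cdot \frac{1}{8}} + 613} = \frac{1}{\sqrt{-490901 + \frac{1}{16}} + 613} = \frac{1}{\sqrt{- \frac{7854415}{16}} + 613} = \frac{1}{\frac{i \sqrt{7854415}}{4} + 613} = \frac{1}{613 + \frac{i \sqrt{7854415}}{4}}$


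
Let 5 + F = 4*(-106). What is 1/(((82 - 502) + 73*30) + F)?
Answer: 1/1341 ≈ 0.00074571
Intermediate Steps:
F = -429 (F = -5 + 4*(-106) = -5 - 424 = -429)
1/(((82 - 502) + 73*30) + F) = 1/(((82 - 502) + 73*30) - 429) = 1/((-420 + 2190) - 429) = 1/(1770 - 429) = 1/1341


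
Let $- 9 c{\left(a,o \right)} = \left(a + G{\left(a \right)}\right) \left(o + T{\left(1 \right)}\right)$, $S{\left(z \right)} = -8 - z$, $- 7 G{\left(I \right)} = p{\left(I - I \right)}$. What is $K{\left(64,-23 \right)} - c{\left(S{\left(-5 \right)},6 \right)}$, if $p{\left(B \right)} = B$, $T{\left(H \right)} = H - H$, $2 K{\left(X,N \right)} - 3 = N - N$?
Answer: $- \frac{1}{2} \approx -0.5$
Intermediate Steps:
$K{\left(X,N \right)} = \frac{3}{2}$ ($K{\left(X,N \right)} = \frac{3}{2} + \frac{N - N}{2} = \frac{3}{2} + \frac{1}{2} \cdot 0 = \frac{3}{2} + 0 = \frac{3}{2}$)
$T{\left(H \right)} = 0$
$G{\left(I \right)} = 0$ ($G{\left(I \right)} = - \frac{I - I}{7} = \left(- \frac{1}{7}\right) 0 = 0$)
$c{\left(a,o \right)} = - \frac{a o}{9}$ ($c{\left(a,o \right)} = - \frac{\left(a + 0\right) \left(o + 0\right)}{9} = - \frac{a o}{9}$)
$K{\left(64,-23 \right)} - c{\left(S{\left(-5 \right)},6 \right)} = \frac{3}{2} - \left(- \frac{1}{9}\right) \left(-8 - -5\right) 6 = \frac{3}{2} - \left(- \frac{1}{9}\right) \left(-8 + 5\right) 6 = \frac{3}{2} - \left(- \frac{1}{9}\right) \left(-3\right) 6 = \frac{3}{2} - 2 = - \frac{1}{2}$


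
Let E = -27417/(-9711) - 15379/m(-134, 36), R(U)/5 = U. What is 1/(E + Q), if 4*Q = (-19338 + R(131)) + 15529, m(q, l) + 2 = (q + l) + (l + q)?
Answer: -8217/5817677 ≈ -0.0014124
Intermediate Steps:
R(U) = 5*U
m(q, l) = -2 + 2*l + 2*q (m(q, l) = -2 + ((q + l) + (l + q)) = -2 + ((l + q) + (l + q)) = -2 + (2*l + 2*q) = -2 + 2*l + 2*q)
Q = -1577/2 (Q = ((-19338 + 5*131) + 15529)/4 = ((-19338 + 655) + 15529)/4 = (-18683 + 15529)/4 = (¼)*(-3154) = -1577/2 ≈ -788.50)
E = 1322855/16434 (E = -27417/(-9711) - 15379/(-2 + 2*36 + 2*(-134)) = -27417*(-1/9711) - 15379/(-2 + 72 - 268) = 703/249 - 15379/(-198) = 703/249 - 15379*(-1/198) = 703/249 + 15379/198 = 1322855/16434 ≈ 80.495)
1/(E + Q) = 1/(1322855/16434 - 1577/2) = 1/(-5817677/8217) = -8217/5817677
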